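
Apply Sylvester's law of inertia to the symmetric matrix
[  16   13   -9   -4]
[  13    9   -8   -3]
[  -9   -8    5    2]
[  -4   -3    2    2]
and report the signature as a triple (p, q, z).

Answer: (3, 1, 0)

Derivation:
step 0: pivot 16 → sign +
step 1: pivot -25/16 → sign −
step 2: pivot 6/25 → sign +
step 3: pivot 1/2 → sign +
signature = (3, 1, 0)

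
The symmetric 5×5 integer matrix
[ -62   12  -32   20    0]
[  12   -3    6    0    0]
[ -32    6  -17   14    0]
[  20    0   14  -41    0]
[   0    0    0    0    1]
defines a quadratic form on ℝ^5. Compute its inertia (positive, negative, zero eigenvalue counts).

Answer: (2, 3, 0)

Derivation:
step 0: pivot -62 → sign −
step 1: pivot -21/31 → sign −
step 2: pivot -3/7 → sign −
step 3: pivot 3 → sign +
step 4: pivot 1 → sign +
signature = (2, 3, 0)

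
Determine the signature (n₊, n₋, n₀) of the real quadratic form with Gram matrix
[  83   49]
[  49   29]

step 0: pivot 83 → sign +
step 1: pivot 6/83 → sign +
signature = (2, 0, 0)

Answer: (2, 0, 0)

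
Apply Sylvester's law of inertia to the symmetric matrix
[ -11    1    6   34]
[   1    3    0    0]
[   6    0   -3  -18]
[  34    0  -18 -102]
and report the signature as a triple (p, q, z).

Answer: (2, 1, 1)

Derivation:
step 0: pivot -11 → sign −
step 1: pivot 34/11 → sign +
step 2: pivot 3/17 → sign +
step 3: row/col 3 already zero → sign 0
signature = (2, 1, 1)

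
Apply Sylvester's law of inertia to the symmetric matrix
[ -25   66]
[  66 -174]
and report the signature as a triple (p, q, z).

step 0: pivot -25 → sign −
step 1: pivot 6/25 → sign +
signature = (1, 1, 0)

Answer: (1, 1, 0)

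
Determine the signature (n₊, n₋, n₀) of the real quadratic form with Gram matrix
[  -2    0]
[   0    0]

step 0: pivot -2 → sign −
step 1: row/col 1 already zero → sign 0
signature = (0, 1, 1)

Answer: (0, 1, 1)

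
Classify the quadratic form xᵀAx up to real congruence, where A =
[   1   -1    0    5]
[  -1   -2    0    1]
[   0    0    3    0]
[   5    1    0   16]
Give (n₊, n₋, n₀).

step 0: pivot 1 → sign +
step 1: pivot -3 → sign −
step 2: pivot 3 → sign +
step 3: pivot 3 → sign +
signature = (3, 1, 0)

Answer: (3, 1, 0)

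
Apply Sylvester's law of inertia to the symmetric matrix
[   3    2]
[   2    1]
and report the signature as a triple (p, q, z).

Answer: (1, 1, 0)

Derivation:
step 0: pivot 3 → sign +
step 1: pivot -1/3 → sign −
signature = (1, 1, 0)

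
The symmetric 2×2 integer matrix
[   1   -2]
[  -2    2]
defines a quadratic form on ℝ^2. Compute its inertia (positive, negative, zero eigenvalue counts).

step 0: pivot 1 → sign +
step 1: pivot -2 → sign −
signature = (1, 1, 0)

Answer: (1, 1, 0)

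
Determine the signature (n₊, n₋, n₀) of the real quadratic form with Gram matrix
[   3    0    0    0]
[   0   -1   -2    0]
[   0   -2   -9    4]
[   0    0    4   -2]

Answer: (2, 2, 0)

Derivation:
step 0: pivot 3 → sign +
step 1: pivot -1 → sign −
step 2: pivot -5 → sign −
step 3: pivot 6/5 → sign +
signature = (2, 2, 0)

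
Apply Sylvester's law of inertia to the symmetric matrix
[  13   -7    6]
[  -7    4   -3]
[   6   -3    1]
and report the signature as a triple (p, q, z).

Answer: (2, 1, 0)

Derivation:
step 0: pivot 13 → sign +
step 1: pivot 3/13 → sign +
step 2: pivot -2 → sign −
signature = (2, 1, 0)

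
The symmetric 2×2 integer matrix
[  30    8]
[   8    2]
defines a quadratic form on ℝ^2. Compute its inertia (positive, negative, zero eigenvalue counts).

Answer: (1, 1, 0)

Derivation:
step 0: pivot 30 → sign +
step 1: pivot -2/15 → sign −
signature = (1, 1, 0)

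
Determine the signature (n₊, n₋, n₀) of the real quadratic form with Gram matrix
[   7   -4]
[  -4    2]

step 0: pivot 7 → sign +
step 1: pivot -2/7 → sign −
signature = (1, 1, 0)

Answer: (1, 1, 0)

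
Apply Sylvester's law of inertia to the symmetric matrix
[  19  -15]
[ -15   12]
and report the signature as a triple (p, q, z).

step 0: pivot 19 → sign +
step 1: pivot 3/19 → sign +
signature = (2, 0, 0)

Answer: (2, 0, 0)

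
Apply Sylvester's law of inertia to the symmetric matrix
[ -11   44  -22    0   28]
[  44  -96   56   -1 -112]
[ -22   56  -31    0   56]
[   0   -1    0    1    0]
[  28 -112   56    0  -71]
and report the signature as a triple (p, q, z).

step 0: pivot -11 → sign −
step 1: pivot 80 → sign +
step 2: pivot 1/5 → sign +
step 3: pivot 3/16 → sign +
step 4: pivot 3/11 → sign +
signature = (4, 1, 0)

Answer: (4, 1, 0)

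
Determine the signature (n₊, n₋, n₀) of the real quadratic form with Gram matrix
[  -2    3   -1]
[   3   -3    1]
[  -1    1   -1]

step 0: pivot -2 → sign −
step 1: pivot 3/2 → sign +
step 2: pivot -2/3 → sign −
signature = (1, 2, 0)

Answer: (1, 2, 0)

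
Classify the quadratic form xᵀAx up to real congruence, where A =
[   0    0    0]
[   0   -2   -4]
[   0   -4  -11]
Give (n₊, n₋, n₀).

step 0: pivot -2 → sign −
step 1: pivot -3 → sign −
step 2: row/col 2 already zero → sign 0
signature = (0, 2, 1)

Answer: (0, 2, 1)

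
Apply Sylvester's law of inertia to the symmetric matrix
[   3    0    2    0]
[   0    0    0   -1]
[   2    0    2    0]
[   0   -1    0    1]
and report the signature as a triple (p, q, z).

Answer: (3, 1, 0)

Derivation:
step 0: pivot 3 → sign +
step 1: pivot 2/3 → sign +
step 2: pivot 1 → sign +
step 3: pivot -1 → sign −
signature = (3, 1, 0)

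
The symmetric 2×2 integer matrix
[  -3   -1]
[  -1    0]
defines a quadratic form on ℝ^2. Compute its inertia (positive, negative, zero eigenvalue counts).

step 0: pivot -3 → sign −
step 1: pivot 1/3 → sign +
signature = (1, 1, 0)

Answer: (1, 1, 0)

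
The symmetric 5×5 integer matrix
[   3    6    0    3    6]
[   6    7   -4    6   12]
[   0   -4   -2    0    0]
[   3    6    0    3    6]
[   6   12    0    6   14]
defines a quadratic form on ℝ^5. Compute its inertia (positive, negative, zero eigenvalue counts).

Answer: (3, 1, 1)

Derivation:
step 0: pivot 3 → sign +
step 1: pivot -5 → sign −
step 2: pivot 6/5 → sign +
step 3: pivot 2 → sign +
step 4: row/col 4 already zero → sign 0
signature = (3, 1, 1)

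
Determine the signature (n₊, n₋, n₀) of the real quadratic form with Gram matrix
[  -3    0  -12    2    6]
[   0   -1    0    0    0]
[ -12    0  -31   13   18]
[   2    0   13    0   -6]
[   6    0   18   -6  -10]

Answer: (2, 3, 0)

Derivation:
step 0: pivot -3 → sign −
step 1: pivot -1 → sign −
step 2: pivot 17 → sign +
step 3: pivot -7/51 → sign −
step 4: pivot 2/7 → sign +
signature = (2, 3, 0)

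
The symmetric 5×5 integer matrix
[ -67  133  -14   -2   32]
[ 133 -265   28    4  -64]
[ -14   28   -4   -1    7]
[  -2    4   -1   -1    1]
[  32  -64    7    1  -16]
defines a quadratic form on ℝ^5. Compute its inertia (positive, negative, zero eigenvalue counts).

Answer: (0, 5, 0)

Derivation:
step 0: pivot -67 → sign −
step 1: pivot -66/67 → sign −
step 2: pivot -34/33 → sign −
step 3: pivot -21/34 → sign −
step 4: pivot -3/7 → sign −
signature = (0, 5, 0)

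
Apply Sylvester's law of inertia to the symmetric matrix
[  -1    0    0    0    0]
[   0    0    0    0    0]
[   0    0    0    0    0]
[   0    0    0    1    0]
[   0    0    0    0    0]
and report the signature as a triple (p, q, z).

Answer: (1, 1, 3)

Derivation:
step 0: pivot -1 → sign −
step 1: pivot 1 → sign +
step 2: row/col 2 already zero → sign 0
step 3: row/col 3 already zero → sign 0
step 4: row/col 4 already zero → sign 0
signature = (1, 1, 3)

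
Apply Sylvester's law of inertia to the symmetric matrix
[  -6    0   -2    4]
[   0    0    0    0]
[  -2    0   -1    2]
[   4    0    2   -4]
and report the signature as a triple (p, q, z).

Answer: (0, 2, 2)

Derivation:
step 0: pivot -6 → sign −
step 1: pivot -1/3 → sign −
step 2: row/col 2 already zero → sign 0
step 3: row/col 3 already zero → sign 0
signature = (0, 2, 2)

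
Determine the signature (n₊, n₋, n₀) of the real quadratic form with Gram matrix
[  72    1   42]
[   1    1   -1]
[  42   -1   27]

Answer: (2, 1, 0)

Derivation:
step 0: pivot 72 → sign +
step 1: pivot 71/72 → sign +
step 2: pivot -3/71 → sign −
signature = (2, 1, 0)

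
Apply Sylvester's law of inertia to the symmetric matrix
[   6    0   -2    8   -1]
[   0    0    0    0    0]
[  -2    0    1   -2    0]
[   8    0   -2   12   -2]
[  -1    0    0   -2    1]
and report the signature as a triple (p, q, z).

step 0: pivot 6 → sign +
step 1: pivot 1/3 → sign +
step 2: pivot 1/2 → sign +
step 3: row/col 3 already zero → sign 0
step 4: row/col 4 already zero → sign 0
signature = (3, 0, 2)

Answer: (3, 0, 2)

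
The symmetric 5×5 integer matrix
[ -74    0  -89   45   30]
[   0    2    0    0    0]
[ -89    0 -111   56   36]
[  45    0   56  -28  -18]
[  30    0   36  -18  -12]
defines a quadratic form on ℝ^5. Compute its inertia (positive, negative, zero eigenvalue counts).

Answer: (2, 2, 1)

Derivation:
step 0: pivot -74 → sign −
step 1: pivot 2 → sign +
step 2: pivot -293/74 → sign −
step 3: pivot 75/293 → sign +
step 4: row/col 4 already zero → sign 0
signature = (2, 2, 1)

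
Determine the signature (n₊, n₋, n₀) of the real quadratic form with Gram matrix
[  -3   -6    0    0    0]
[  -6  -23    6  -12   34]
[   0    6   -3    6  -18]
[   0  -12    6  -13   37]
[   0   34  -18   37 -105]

Answer: (1, 3, 1)

Derivation:
step 0: pivot -3 → sign −
step 1: pivot -11 → sign −
step 2: pivot 3/11 → sign +
step 3: pivot -1 → sign −
step 4: row/col 4 already zero → sign 0
signature = (1, 3, 1)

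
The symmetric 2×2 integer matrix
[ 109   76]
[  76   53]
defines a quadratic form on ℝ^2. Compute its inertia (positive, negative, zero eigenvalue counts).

Answer: (2, 0, 0)

Derivation:
step 0: pivot 109 → sign +
step 1: pivot 1/109 → sign +
signature = (2, 0, 0)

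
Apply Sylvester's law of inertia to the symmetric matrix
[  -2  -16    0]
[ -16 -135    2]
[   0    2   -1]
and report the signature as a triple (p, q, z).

Answer: (0, 3, 0)

Derivation:
step 0: pivot -2 → sign −
step 1: pivot -7 → sign −
step 2: pivot -3/7 → sign −
signature = (0, 3, 0)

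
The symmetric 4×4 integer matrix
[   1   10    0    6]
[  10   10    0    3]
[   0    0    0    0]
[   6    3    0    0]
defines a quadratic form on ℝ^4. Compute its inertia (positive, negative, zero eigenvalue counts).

Answer: (2, 1, 1)

Derivation:
step 0: pivot 1 → sign +
step 1: pivot -90 → sign −
step 2: pivot 1/10 → sign +
step 3: row/col 3 already zero → sign 0
signature = (2, 1, 1)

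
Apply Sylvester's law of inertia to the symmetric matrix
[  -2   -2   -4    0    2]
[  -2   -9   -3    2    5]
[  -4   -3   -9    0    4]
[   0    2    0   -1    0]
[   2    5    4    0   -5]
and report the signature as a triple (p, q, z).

Answer: (1, 4, 0)

Derivation:
step 0: pivot -2 → sign −
step 1: pivot -7 → sign −
step 2: pivot -6/7 → sign −
step 3: pivot -1/3 → sign −
step 4: pivot 3/2 → sign +
signature = (1, 4, 0)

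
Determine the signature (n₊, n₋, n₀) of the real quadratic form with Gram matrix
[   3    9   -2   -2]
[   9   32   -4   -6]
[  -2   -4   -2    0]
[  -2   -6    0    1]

Answer: (3, 1, 0)

Derivation:
step 0: pivot 3 → sign +
step 1: pivot 5 → sign +
step 2: pivot -62/15 → sign −
step 3: pivot 3/31 → sign +
signature = (3, 1, 0)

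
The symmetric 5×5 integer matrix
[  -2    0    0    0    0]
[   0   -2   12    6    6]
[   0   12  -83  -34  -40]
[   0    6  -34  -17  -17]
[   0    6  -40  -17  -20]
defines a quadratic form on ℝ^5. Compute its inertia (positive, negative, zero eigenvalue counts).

Answer: (1, 4, 0)

Derivation:
step 0: pivot -2 → sign −
step 1: pivot -2 → sign −
step 2: pivot -11 → sign −
step 3: pivot 15/11 → sign +
step 4: pivot -3/5 → sign −
signature = (1, 4, 0)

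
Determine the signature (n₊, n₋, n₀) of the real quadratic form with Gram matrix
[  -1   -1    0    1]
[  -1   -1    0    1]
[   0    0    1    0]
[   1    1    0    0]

step 0: pivot -1 → sign −
step 1: pivot 1 → sign +
step 2: pivot 1 → sign +
step 3: row/col 3 already zero → sign 0
signature = (2, 1, 1)

Answer: (2, 1, 1)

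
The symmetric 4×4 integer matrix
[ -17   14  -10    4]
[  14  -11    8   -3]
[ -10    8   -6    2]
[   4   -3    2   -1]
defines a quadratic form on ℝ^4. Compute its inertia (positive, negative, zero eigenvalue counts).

step 0: pivot -17 → sign −
step 1: pivot 9/17 → sign +
step 2: pivot -2/9 → sign −
step 3: row/col 3 already zero → sign 0
signature = (1, 2, 1)

Answer: (1, 2, 1)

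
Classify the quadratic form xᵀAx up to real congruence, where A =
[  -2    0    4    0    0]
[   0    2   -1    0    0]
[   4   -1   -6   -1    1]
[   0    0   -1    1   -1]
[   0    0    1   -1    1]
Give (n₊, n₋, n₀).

step 0: pivot -2 → sign −
step 1: pivot 2 → sign +
step 2: pivot 3/2 → sign +
step 3: pivot 1/3 → sign +
step 4: row/col 4 already zero → sign 0
signature = (3, 1, 1)

Answer: (3, 1, 1)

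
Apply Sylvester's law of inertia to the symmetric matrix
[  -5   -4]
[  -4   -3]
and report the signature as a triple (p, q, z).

Answer: (1, 1, 0)

Derivation:
step 0: pivot -5 → sign −
step 1: pivot 1/5 → sign +
signature = (1, 1, 0)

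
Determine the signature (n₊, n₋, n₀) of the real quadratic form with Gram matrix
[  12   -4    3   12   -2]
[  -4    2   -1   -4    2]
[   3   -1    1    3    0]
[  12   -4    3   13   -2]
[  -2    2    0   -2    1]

step 0: pivot 12 → sign +
step 1: pivot 2/3 → sign +
step 2: pivot 1/4 → sign +
step 3: pivot 1 → sign +
step 4: pivot -3 → sign −
signature = (4, 1, 0)

Answer: (4, 1, 0)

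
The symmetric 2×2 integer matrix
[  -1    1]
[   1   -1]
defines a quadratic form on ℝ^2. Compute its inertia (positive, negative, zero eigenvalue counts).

Answer: (0, 1, 1)

Derivation:
step 0: pivot -1 → sign −
step 1: row/col 1 already zero → sign 0
signature = (0, 1, 1)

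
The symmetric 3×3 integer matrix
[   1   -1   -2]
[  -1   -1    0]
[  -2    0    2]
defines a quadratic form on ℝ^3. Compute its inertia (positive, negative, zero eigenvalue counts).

Answer: (1, 1, 1)

Derivation:
step 0: pivot 1 → sign +
step 1: pivot -2 → sign −
step 2: row/col 2 already zero → sign 0
signature = (1, 1, 1)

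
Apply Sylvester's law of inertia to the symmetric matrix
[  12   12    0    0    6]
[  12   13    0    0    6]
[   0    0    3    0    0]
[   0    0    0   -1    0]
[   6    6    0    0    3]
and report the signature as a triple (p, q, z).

step 0: pivot 12 → sign +
step 1: pivot 1 → sign +
step 2: pivot 3 → sign +
step 3: pivot -1 → sign −
step 4: row/col 4 already zero → sign 0
signature = (3, 1, 1)

Answer: (3, 1, 1)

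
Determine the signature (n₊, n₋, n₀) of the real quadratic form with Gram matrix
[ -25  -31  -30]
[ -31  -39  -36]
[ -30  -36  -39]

Answer: (0, 3, 0)

Derivation:
step 0: pivot -25 → sign −
step 1: pivot -14/25 → sign −
step 2: pivot -3/7 → sign −
signature = (0, 3, 0)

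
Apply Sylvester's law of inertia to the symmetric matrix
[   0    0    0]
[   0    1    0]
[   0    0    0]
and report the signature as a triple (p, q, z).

step 0: pivot 1 → sign +
step 1: row/col 1 already zero → sign 0
step 2: row/col 2 already zero → sign 0
signature = (1, 0, 2)

Answer: (1, 0, 2)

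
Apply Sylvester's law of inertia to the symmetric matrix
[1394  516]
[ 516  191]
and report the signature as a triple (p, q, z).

Answer: (1, 1, 0)

Derivation:
step 0: pivot 1394 → sign +
step 1: pivot -1/697 → sign −
signature = (1, 1, 0)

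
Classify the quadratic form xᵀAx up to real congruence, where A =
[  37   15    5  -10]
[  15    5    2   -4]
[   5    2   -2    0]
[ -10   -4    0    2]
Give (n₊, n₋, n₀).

Answer: (1, 3, 0)

Derivation:
step 0: pivot 37 → sign +
step 1: pivot -40/37 → sign −
step 2: pivot -107/40 → sign −
step 3: pivot -2/107 → sign −
signature = (1, 3, 0)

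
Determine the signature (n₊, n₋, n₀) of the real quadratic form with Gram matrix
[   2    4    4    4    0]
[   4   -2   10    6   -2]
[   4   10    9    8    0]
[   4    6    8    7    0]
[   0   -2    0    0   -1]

step 0: pivot 2 → sign +
step 1: pivot -10 → sign −
step 2: pivot 7/5 → sign +
step 3: pivot -5/7 → sign −
step 4: pivot -3/5 → sign −
signature = (2, 3, 0)

Answer: (2, 3, 0)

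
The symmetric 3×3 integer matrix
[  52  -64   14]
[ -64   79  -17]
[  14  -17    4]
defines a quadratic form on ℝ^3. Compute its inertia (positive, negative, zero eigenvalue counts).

Answer: (2, 0, 1)

Derivation:
step 0: pivot 52 → sign +
step 1: pivot 3/13 → sign +
step 2: row/col 2 already zero → sign 0
signature = (2, 0, 1)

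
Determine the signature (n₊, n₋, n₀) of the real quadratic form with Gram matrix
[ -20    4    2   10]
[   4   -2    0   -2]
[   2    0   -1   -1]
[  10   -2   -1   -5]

step 0: pivot -20 → sign −
step 1: pivot -6/5 → sign −
step 2: pivot -2/3 → sign −
step 3: row/col 3 already zero → sign 0
signature = (0, 3, 1)

Answer: (0, 3, 1)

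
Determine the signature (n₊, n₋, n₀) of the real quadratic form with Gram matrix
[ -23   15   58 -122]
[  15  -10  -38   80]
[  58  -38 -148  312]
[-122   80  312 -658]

Answer: (0, 3, 1)

Derivation:
step 0: pivot -23 → sign −
step 1: pivot -5/23 → sign −
step 2: pivot -8/5 → sign −
step 3: row/col 3 already zero → sign 0
signature = (0, 3, 1)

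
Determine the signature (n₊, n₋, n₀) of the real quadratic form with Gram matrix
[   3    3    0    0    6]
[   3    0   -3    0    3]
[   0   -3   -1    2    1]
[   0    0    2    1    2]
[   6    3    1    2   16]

step 0: pivot 3 → sign +
step 1: pivot -3 → sign −
step 2: pivot 2 → sign +
step 3: pivot -1 → sign −
step 4: pivot 3 → sign +
signature = (3, 2, 0)

Answer: (3, 2, 0)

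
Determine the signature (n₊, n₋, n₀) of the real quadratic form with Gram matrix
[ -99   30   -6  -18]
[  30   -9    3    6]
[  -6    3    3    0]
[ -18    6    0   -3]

step 0: pivot -99 → sign −
step 1: pivot 1/11 → sign +
step 2: pivot -12 → sign −
step 3: row/col 3 already zero → sign 0
signature = (1, 2, 1)

Answer: (1, 2, 1)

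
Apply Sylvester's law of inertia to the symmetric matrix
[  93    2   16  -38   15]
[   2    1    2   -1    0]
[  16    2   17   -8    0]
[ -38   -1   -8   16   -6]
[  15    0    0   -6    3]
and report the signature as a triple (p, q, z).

step 0: pivot 93 → sign +
step 1: pivot 89/93 → sign +
step 2: pivot 1013/89 → sign +
step 3: pivot 327/1013 → sign +
step 4: pivot 6/109 → sign +
signature = (5, 0, 0)

Answer: (5, 0, 0)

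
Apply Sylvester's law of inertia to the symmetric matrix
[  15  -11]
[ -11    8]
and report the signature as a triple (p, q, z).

Answer: (1, 1, 0)

Derivation:
step 0: pivot 15 → sign +
step 1: pivot -1/15 → sign −
signature = (1, 1, 0)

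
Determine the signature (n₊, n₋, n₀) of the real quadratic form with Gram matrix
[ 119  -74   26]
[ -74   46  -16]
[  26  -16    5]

step 0: pivot 119 → sign +
step 1: pivot -2/119 → sign −
step 2: pivot 1 → sign +
signature = (2, 1, 0)

Answer: (2, 1, 0)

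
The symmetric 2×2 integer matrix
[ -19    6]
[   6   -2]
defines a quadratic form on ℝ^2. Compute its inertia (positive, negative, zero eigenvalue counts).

Answer: (0, 2, 0)

Derivation:
step 0: pivot -19 → sign −
step 1: pivot -2/19 → sign −
signature = (0, 2, 0)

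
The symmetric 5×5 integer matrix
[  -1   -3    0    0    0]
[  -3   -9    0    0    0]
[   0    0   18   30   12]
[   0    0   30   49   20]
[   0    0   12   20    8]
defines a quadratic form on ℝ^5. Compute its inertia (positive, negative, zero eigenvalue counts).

step 0: pivot -1 → sign −
step 1: pivot 18 → sign +
step 2: pivot -1 → sign −
step 3: row/col 3 already zero → sign 0
step 4: row/col 4 already zero → sign 0
signature = (1, 2, 2)

Answer: (1, 2, 2)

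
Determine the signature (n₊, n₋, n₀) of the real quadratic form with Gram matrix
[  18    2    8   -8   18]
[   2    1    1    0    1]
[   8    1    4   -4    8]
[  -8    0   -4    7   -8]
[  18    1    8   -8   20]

Answer: (4, 1, 0)

Derivation:
step 0: pivot 18 → sign +
step 1: pivot 7/9 → sign +
step 2: pivot 3/7 → sign +
step 3: pivot 5/3 → sign +
step 4: pivot -2/5 → sign −
signature = (4, 1, 0)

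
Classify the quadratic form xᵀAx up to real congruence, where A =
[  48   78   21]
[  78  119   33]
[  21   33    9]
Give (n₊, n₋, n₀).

Answer: (1, 2, 0)

Derivation:
step 0: pivot 48 → sign +
step 1: pivot -31/4 → sign −
step 2: pivot -3/124 → sign −
signature = (1, 2, 0)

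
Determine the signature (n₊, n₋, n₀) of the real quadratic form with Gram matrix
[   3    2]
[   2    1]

step 0: pivot 3 → sign +
step 1: pivot -1/3 → sign −
signature = (1, 1, 0)

Answer: (1, 1, 0)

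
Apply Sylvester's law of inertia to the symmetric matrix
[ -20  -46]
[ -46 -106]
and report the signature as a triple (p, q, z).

Answer: (0, 2, 0)

Derivation:
step 0: pivot -20 → sign −
step 1: pivot -1/5 → sign −
signature = (0, 2, 0)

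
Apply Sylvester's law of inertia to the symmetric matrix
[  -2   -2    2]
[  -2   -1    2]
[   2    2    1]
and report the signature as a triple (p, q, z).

step 0: pivot -2 → sign −
step 1: pivot 1 → sign +
step 2: pivot 3 → sign +
signature = (2, 1, 0)

Answer: (2, 1, 0)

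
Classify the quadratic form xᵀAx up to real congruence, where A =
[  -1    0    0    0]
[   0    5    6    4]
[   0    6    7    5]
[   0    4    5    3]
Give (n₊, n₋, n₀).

Answer: (1, 2, 1)

Derivation:
step 0: pivot -1 → sign −
step 1: pivot 5 → sign +
step 2: pivot -1/5 → sign −
step 3: row/col 3 already zero → sign 0
signature = (1, 2, 1)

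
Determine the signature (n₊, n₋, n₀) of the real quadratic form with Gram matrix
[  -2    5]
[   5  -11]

step 0: pivot -2 → sign −
step 1: pivot 3/2 → sign +
signature = (1, 1, 0)

Answer: (1, 1, 0)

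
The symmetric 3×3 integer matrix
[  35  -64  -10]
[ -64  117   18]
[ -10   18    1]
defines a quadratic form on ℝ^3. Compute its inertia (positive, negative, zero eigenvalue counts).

Answer: (2, 1, 0)

Derivation:
step 0: pivot 35 → sign +
step 1: pivot -1/35 → sign −
step 2: pivot 1 → sign +
signature = (2, 1, 0)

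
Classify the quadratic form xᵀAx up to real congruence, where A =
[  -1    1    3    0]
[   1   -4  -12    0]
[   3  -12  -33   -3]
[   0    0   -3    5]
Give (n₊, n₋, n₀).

step 0: pivot -1 → sign −
step 1: pivot -3 → sign −
step 2: pivot 3 → sign +
step 3: pivot 2 → sign +
signature = (2, 2, 0)

Answer: (2, 2, 0)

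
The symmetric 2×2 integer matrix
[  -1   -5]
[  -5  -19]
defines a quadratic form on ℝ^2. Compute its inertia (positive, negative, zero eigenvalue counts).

step 0: pivot -1 → sign −
step 1: pivot 6 → sign +
signature = (1, 1, 0)

Answer: (1, 1, 0)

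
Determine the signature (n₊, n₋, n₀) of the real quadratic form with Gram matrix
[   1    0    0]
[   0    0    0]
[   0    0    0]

step 0: pivot 1 → sign +
step 1: row/col 1 already zero → sign 0
step 2: row/col 2 already zero → sign 0
signature = (1, 0, 2)

Answer: (1, 0, 2)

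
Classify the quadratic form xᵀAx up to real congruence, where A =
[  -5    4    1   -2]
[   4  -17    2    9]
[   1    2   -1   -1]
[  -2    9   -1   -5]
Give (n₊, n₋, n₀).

Answer: (0, 4, 0)

Derivation:
step 0: pivot -5 → sign −
step 1: pivot -69/5 → sign −
step 2: pivot -16/69 → sign −
step 3: pivot -3/16 → sign −
signature = (0, 4, 0)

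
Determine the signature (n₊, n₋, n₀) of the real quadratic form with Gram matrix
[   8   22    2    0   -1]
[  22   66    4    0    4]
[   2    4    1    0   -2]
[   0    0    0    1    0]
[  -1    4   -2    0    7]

step 0: pivot 8 → sign +
step 1: pivot 11/2 → sign +
step 2: pivot 1/11 → sign +
step 3: pivot 1 → sign +
step 4: pivot -3/2 → sign −
signature = (4, 1, 0)

Answer: (4, 1, 0)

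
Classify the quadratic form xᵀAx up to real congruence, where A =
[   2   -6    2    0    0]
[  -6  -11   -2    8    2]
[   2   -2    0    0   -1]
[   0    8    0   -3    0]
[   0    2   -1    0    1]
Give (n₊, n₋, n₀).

step 0: pivot 2 → sign +
step 1: pivot -29 → sign −
step 2: pivot -42/29 → sign −
step 3: pivot 1/21 → sign +
step 4: pivot 3/2 → sign +
signature = (3, 2, 0)

Answer: (3, 2, 0)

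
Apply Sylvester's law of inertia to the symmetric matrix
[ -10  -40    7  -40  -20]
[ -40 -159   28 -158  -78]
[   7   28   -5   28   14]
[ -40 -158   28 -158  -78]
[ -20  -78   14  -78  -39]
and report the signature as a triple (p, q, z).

step 0: pivot -10 → sign −
step 1: pivot 1 → sign +
step 2: pivot -1/10 → sign −
step 3: pivot -2 → sign −
step 4: pivot -1 → sign −
signature = (1, 4, 0)

Answer: (1, 4, 0)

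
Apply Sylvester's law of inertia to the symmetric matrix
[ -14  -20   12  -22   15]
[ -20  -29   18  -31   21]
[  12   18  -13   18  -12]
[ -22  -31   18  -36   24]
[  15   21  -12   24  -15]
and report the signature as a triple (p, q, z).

Answer: (1, 4, 0)

Derivation:
step 0: pivot -14 → sign −
step 1: pivot -3/7 → sign −
step 2: pivot -1 → sign −
step 3: pivot -1 → sign −
step 4: pivot 3/2 → sign +
signature = (1, 4, 0)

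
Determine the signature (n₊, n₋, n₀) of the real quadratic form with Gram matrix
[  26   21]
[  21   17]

step 0: pivot 26 → sign +
step 1: pivot 1/26 → sign +
signature = (2, 0, 0)

Answer: (2, 0, 0)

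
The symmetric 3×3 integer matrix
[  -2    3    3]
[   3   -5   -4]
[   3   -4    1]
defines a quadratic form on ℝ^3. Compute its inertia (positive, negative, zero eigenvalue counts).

step 0: pivot -2 → sign −
step 1: pivot -1/2 → sign −
step 2: pivot 6 → sign +
signature = (1, 2, 0)

Answer: (1, 2, 0)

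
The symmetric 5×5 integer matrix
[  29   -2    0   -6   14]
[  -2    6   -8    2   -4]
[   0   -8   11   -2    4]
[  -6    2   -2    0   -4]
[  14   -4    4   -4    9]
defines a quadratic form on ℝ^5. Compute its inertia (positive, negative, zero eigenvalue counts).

step 0: pivot 29 → sign +
step 1: pivot 170/29 → sign +
step 2: pivot 7/85 → sign +
step 3: pivot -2 → sign −
step 4: pivot 3/7 → sign +
signature = (4, 1, 0)

Answer: (4, 1, 0)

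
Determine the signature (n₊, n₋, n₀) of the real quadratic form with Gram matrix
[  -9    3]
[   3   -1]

step 0: pivot -9 → sign −
step 1: row/col 1 already zero → sign 0
signature = (0, 1, 1)

Answer: (0, 1, 1)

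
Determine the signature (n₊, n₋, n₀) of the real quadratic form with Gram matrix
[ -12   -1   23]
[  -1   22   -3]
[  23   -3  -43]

Answer: (1, 2, 0)

Derivation:
step 0: pivot -12 → sign −
step 1: pivot 265/12 → sign +
step 2: pivot -3/265 → sign −
signature = (1, 2, 0)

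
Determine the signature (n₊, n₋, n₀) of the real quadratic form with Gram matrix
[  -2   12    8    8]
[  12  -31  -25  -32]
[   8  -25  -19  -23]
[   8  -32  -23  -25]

step 0: pivot -2 → sign −
step 1: pivot 41 → sign +
step 2: pivot 4/41 → sign +
step 3: pivot 3/4 → sign +
signature = (3, 1, 0)

Answer: (3, 1, 0)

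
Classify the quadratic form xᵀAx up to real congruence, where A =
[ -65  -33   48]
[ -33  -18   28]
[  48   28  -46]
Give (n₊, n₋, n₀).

Answer: (1, 2, 0)

Derivation:
step 0: pivot -65 → sign −
step 1: pivot -81/65 → sign −
step 2: pivot 2/81 → sign +
signature = (1, 2, 0)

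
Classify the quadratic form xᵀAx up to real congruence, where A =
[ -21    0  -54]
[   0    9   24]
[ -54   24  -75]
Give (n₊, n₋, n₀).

step 0: pivot -21 → sign −
step 1: pivot 9 → sign +
step 2: pivot -1/7 → sign −
signature = (1, 2, 0)

Answer: (1, 2, 0)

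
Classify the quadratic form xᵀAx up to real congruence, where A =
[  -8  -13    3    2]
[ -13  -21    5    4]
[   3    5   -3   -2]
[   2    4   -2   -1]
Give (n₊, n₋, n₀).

step 0: pivot -8 → sign −
step 1: pivot 1/8 → sign +
step 2: pivot -2 → sign −
step 3: pivot -3 → sign −
signature = (1, 3, 0)

Answer: (1, 3, 0)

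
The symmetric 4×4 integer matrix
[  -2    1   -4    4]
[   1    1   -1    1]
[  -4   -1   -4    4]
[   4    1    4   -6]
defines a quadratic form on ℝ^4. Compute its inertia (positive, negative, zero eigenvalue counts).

Answer: (1, 3, 0)

Derivation:
step 0: pivot -2 → sign −
step 1: pivot 3/2 → sign +
step 2: pivot -2 → sign −
step 3: pivot -2 → sign −
signature = (1, 3, 0)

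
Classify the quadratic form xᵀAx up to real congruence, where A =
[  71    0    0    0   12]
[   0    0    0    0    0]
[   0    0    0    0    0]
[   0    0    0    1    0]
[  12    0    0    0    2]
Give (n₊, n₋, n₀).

Answer: (2, 1, 2)

Derivation:
step 0: pivot 71 → sign +
step 1: pivot 1 → sign +
step 2: pivot -2/71 → sign −
step 3: row/col 3 already zero → sign 0
step 4: row/col 4 already zero → sign 0
signature = (2, 1, 2)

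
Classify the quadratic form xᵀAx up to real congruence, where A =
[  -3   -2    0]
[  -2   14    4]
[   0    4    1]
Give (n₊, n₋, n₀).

Answer: (1, 2, 0)

Derivation:
step 0: pivot -3 → sign −
step 1: pivot 46/3 → sign +
step 2: pivot -1/23 → sign −
signature = (1, 2, 0)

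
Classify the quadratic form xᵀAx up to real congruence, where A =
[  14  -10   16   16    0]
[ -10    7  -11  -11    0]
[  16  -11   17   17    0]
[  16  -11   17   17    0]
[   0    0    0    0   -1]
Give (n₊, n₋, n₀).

Answer: (1, 2, 2)

Derivation:
step 0: pivot 14 → sign +
step 1: pivot -1/7 → sign −
step 2: pivot -1 → sign −
step 3: row/col 3 already zero → sign 0
step 4: row/col 4 already zero → sign 0
signature = (1, 2, 2)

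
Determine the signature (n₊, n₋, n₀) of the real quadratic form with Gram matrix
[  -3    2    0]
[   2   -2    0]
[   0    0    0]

Answer: (0, 2, 1)

Derivation:
step 0: pivot -3 → sign −
step 1: pivot -2/3 → sign −
step 2: row/col 2 already zero → sign 0
signature = (0, 2, 1)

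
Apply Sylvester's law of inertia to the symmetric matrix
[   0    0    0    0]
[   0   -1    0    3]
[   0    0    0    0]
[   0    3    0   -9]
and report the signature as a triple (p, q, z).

Answer: (0, 1, 3)

Derivation:
step 0: pivot -1 → sign −
step 1: row/col 1 already zero → sign 0
step 2: row/col 2 already zero → sign 0
step 3: row/col 3 already zero → sign 0
signature = (0, 1, 3)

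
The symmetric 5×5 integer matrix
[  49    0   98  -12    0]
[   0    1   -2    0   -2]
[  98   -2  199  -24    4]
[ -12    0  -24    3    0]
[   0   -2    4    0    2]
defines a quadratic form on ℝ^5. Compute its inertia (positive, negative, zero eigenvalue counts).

step 0: pivot 49 → sign +
step 1: pivot 1 → sign +
step 2: pivot -1 → sign −
step 3: pivot 3/49 → sign +
step 4: pivot -2 → sign −
signature = (3, 2, 0)

Answer: (3, 2, 0)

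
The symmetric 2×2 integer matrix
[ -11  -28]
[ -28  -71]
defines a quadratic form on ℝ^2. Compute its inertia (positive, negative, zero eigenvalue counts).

Answer: (1, 1, 0)

Derivation:
step 0: pivot -11 → sign −
step 1: pivot 3/11 → sign +
signature = (1, 1, 0)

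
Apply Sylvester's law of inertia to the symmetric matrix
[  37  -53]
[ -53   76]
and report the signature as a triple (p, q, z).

Answer: (2, 0, 0)

Derivation:
step 0: pivot 37 → sign +
step 1: pivot 3/37 → sign +
signature = (2, 0, 0)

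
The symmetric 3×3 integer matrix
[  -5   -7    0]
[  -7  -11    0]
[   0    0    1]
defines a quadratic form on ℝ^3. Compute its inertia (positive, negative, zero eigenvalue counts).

step 0: pivot -5 → sign −
step 1: pivot -6/5 → sign −
step 2: pivot 1 → sign +
signature = (1, 2, 0)

Answer: (1, 2, 0)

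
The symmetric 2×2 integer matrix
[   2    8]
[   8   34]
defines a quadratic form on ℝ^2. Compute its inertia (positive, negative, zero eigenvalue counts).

step 0: pivot 2 → sign +
step 1: pivot 2 → sign +
signature = (2, 0, 0)

Answer: (2, 0, 0)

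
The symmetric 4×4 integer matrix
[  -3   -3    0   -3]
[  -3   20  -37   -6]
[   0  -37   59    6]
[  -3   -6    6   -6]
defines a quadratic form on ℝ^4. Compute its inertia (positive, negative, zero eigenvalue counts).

Answer: (1, 3, 0)

Derivation:
step 0: pivot -3 → sign −
step 1: pivot 23 → sign +
step 2: pivot -12/23 → sign −
step 3: pivot -3/4 → sign −
signature = (1, 3, 0)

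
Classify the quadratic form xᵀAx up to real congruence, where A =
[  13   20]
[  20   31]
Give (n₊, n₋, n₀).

step 0: pivot 13 → sign +
step 1: pivot 3/13 → sign +
signature = (2, 0, 0)

Answer: (2, 0, 0)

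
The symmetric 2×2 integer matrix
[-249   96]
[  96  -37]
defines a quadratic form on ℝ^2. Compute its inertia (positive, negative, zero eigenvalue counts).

Answer: (1, 1, 0)

Derivation:
step 0: pivot -249 → sign −
step 1: pivot 1/83 → sign +
signature = (1, 1, 0)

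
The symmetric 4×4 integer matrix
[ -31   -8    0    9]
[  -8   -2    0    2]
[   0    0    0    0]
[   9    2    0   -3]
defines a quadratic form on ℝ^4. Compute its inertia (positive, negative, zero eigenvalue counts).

step 0: pivot -31 → sign −
step 1: pivot 2/31 → sign +
step 2: pivot -2 → sign −
step 3: row/col 3 already zero → sign 0
signature = (1, 2, 1)

Answer: (1, 2, 1)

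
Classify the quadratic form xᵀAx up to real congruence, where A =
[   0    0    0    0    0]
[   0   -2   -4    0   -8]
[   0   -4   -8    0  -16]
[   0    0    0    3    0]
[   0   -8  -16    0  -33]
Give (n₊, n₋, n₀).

step 0: pivot -2 → sign −
step 1: pivot 3 → sign +
step 2: pivot -1 → sign −
step 3: row/col 3 already zero → sign 0
step 4: row/col 4 already zero → sign 0
signature = (1, 2, 2)

Answer: (1, 2, 2)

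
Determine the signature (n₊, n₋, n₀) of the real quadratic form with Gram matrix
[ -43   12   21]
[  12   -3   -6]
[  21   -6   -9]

Answer: (2, 1, 0)

Derivation:
step 0: pivot -43 → sign −
step 1: pivot 15/43 → sign +
step 2: pivot 6/5 → sign +
signature = (2, 1, 0)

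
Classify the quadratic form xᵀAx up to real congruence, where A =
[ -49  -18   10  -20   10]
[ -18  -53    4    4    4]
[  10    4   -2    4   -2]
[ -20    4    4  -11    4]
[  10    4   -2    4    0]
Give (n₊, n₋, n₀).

Answer: (2, 3, 0)

Derivation:
step 0: pivot -49 → sign −
step 1: pivot -2273/49 → sign −
step 2: pivot 98/2273 → sign +
step 3: pivot -3/49 → sign −
step 4: pivot 2 → sign +
signature = (2, 3, 0)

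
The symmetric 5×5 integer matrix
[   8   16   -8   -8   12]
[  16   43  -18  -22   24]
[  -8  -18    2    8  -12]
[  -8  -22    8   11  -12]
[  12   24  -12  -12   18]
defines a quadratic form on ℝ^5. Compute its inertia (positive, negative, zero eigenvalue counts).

step 0: pivot 8 → sign +
step 1: pivot 11 → sign +
step 2: pivot -70/11 → sign −
step 3: pivot -3/35 → sign −
step 4: row/col 4 already zero → sign 0
signature = (2, 2, 1)

Answer: (2, 2, 1)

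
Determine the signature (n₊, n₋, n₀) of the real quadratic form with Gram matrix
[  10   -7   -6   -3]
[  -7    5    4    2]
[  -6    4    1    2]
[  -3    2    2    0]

step 0: pivot 10 → sign +
step 1: pivot 1/10 → sign +
step 2: pivot -3 → sign −
step 3: pivot -1 → sign −
signature = (2, 2, 0)

Answer: (2, 2, 0)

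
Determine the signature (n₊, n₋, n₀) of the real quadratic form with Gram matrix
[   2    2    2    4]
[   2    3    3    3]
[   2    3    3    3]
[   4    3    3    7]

Answer: (2, 1, 1)

Derivation:
step 0: pivot 2 → sign +
step 1: pivot 1 → sign +
step 2: pivot -2 → sign −
step 3: row/col 3 already zero → sign 0
signature = (2, 1, 1)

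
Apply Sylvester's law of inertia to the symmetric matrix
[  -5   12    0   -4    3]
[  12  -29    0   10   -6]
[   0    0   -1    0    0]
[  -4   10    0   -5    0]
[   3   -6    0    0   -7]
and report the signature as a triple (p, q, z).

Answer: (1, 4, 0)

Derivation:
step 0: pivot -5 → sign −
step 1: pivot -1/5 → sign −
step 2: pivot -1 → sign −
step 3: pivot -1 → sign −
step 4: pivot 2 → sign +
signature = (1, 4, 0)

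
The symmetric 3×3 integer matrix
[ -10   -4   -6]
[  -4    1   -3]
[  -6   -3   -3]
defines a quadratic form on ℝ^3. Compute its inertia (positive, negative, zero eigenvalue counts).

step 0: pivot -10 → sign −
step 1: pivot 13/5 → sign +
step 2: pivot 6/13 → sign +
signature = (2, 1, 0)

Answer: (2, 1, 0)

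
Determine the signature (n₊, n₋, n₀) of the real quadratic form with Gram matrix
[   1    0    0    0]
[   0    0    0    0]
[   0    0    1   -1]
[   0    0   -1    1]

step 0: pivot 1 → sign +
step 1: pivot 1 → sign +
step 2: row/col 2 already zero → sign 0
step 3: row/col 3 already zero → sign 0
signature = (2, 0, 2)

Answer: (2, 0, 2)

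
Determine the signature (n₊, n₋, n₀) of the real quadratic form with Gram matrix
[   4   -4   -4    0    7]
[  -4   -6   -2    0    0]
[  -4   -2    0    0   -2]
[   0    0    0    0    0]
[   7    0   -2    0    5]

Answer: (1, 3, 1)

Derivation:
step 0: pivot 4 → sign +
step 1: pivot -10 → sign −
step 2: pivot -2/5 → sign −
step 3: pivot -3/4 → sign −
step 4: row/col 4 already zero → sign 0
signature = (1, 3, 1)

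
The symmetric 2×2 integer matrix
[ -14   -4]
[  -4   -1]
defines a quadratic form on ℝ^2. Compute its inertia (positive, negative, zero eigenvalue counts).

step 0: pivot -14 → sign −
step 1: pivot 1/7 → sign +
signature = (1, 1, 0)

Answer: (1, 1, 0)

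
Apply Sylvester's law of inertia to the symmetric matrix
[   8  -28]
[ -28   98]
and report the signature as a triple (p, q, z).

Answer: (1, 0, 1)

Derivation:
step 0: pivot 8 → sign +
step 1: row/col 1 already zero → sign 0
signature = (1, 0, 1)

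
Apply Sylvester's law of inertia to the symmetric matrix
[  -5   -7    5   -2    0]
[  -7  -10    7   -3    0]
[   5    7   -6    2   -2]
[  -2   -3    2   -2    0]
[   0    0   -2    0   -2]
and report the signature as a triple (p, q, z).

step 0: pivot -5 → sign −
step 1: pivot -1/5 → sign −
step 2: pivot -1 → sign −
step 3: pivot -1 → sign −
step 4: pivot 2 → sign +
signature = (1, 4, 0)

Answer: (1, 4, 0)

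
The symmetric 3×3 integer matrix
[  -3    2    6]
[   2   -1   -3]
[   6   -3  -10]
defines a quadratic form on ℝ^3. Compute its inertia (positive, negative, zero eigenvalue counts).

Answer: (1, 2, 0)

Derivation:
step 0: pivot -3 → sign −
step 1: pivot 1/3 → sign +
step 2: pivot -1 → sign −
signature = (1, 2, 0)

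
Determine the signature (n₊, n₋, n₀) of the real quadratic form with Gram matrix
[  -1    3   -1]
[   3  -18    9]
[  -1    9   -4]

Answer: (1, 2, 0)

Derivation:
step 0: pivot -1 → sign −
step 1: pivot -9 → sign −
step 2: pivot 1 → sign +
signature = (1, 2, 0)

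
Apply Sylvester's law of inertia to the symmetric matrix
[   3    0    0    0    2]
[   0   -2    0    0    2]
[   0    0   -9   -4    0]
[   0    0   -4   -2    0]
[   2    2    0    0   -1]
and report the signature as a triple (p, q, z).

step 0: pivot 3 → sign +
step 1: pivot -2 → sign −
step 2: pivot -9 → sign −
step 3: pivot -2/9 → sign −
step 4: pivot -1/3 → sign −
signature = (1, 4, 0)

Answer: (1, 4, 0)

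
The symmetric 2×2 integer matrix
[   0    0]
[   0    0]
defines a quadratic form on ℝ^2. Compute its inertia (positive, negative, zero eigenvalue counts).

Answer: (0, 0, 2)

Derivation:
step 0: row/col 0 already zero → sign 0
step 1: row/col 1 already zero → sign 0
signature = (0, 0, 2)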